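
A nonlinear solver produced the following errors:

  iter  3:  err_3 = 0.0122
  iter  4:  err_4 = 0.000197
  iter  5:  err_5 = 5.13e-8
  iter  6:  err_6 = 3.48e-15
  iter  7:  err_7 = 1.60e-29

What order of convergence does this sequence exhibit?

2

Consecutive ratios: err_7/err_6 = 1.60e-29/3.48e-15 = 4.5977e-15, err_6/err_5 = 3.48e-15/5.13e-8 = 6.78363e-08.
p ≈ ln(4.5977e-15)/ln(6.78363e-08) = -33.0132/-16.5062 ≈ 2.00.
So the convergence is quadratic (order 2).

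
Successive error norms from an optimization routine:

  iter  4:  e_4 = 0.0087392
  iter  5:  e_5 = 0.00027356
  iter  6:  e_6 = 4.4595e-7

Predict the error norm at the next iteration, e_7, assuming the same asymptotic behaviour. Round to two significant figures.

3.0e-12

First estimate the order: p ≈ ln(e_6/e_5) / ln(e_5/e_4) = ln(4.4595e-7/0.00027356)/ln(0.00027356/0.0087392) = ln(0.00163017)/ln(0.0313026) ≈ 1.8531.
Then e_7 ≈ e_6·(e_6/e_5)^p = 4.4595e-7·(0.00163017)^1.8531 = 4.4595e-7·6.82321e-06 ≈ 3.043e-12.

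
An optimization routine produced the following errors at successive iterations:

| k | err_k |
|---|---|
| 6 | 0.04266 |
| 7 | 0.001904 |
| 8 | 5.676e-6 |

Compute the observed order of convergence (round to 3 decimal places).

p ≈ ln(err_8/err_7) / ln(err_7/err_6)
  = ln(5.676e-6/0.001904) / ln(0.001904/0.04266)
  = ln(0.00298109) / ln(0.044632)
  = -5.815466 / -3.109304 ≈ 1.870343

1.870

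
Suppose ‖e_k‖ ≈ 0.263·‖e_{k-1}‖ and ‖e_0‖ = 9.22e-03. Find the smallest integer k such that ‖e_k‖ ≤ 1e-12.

After k steps, ‖e_k‖ ≈ 9.22e-03·0.263^k.
Need 0.263^k ≤ 1e-12/9.22e-03 = 1.0846e-10.
k ≥ ln(1.0846e-10)/ln(0.263) = -22.9446/-1.33560 = 17.179.
Smallest integer k = 18.

18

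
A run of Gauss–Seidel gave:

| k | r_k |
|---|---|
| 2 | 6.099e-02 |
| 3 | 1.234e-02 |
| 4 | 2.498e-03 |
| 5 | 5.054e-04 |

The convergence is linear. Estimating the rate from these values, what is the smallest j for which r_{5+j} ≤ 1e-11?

Rate ρ ≈ r_5/r_4 = 5.054e-04/2.498e-03 = 0.2023.
After j more steps, r_{5+j} ≈ 5.054e-04·ρ^j; need ρ^j ≤ 1e-11/5.054e-04 = 1.97863e-08.
j ≥ ln(1.97863e-08)/ln(0.2023) = -17.7383/-1.59800 = 11.100.
So 12 more iterations are needed.

12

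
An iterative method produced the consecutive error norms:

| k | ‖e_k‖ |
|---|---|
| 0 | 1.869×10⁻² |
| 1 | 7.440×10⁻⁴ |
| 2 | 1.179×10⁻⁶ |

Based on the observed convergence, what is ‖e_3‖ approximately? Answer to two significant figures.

3.0e-12

First estimate the order: p ≈ ln(‖e_2‖/‖e_1‖) / ln(‖e_1‖/‖e_0‖) = ln(1.179×10⁻⁶/7.440×10⁻⁴)/ln(7.440×10⁻⁴/1.869×10⁻²) = ln(0.00158468)/ln(0.0398074) ≈ 2.0000.
Then ‖e_3‖ ≈ ‖e_2‖·(‖e_2‖/‖e_1‖)^p = 1.179×10⁻⁶·(0.00158468)^2.0000 = 1.179×10⁻⁶·2.51121e-06 ≈ 2.961e-12.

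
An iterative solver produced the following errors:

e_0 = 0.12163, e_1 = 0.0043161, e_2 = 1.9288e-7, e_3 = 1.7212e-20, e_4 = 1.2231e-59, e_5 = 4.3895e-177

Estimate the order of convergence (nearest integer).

3

Consecutive ratios: e_5/e_4 = 4.3895e-177/1.2231e-59 = 3.58883e-118, e_4/e_3 = 1.2231e-59/1.7212e-20 = 7.10609e-40.
p ≈ ln(3.58883e-118)/ln(7.10609e-40) = -270.4272/-90.1425 ≈ 3.00.
So the convergence is cubic (order 3).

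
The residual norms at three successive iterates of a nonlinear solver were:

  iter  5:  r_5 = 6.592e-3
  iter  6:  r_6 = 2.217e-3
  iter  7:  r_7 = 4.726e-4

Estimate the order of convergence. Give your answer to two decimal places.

p ≈ ln(r_7/r_6) / ln(r_6/r_5)
  = ln(4.726e-4/2.217e-3) / ln(2.217e-3/6.592e-3)
  = ln(0.213171) / ln(0.336317)
  = -1.54566 / -1.08970 ≈ 1.41843

1.42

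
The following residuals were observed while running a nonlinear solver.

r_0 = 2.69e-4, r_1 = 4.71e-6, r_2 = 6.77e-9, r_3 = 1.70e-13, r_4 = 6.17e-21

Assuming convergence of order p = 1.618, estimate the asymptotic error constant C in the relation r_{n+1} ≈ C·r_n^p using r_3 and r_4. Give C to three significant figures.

C ≈ r_4 / r_3^1.618
  = 6.17e-21 / (1.70e-13)^1.618
  = 6.17e-21 / 2.18206e-21 ≈ 2.8276

2.83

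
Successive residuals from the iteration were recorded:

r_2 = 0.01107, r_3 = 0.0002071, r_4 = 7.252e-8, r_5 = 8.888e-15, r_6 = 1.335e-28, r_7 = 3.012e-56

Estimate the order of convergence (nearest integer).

Consecutive ratios: r_7/r_6 = 3.012e-56/1.335e-28 = 2.25618e-28, r_6/r_5 = 1.335e-28/8.888e-15 = 1.50203e-14.
p ≈ ln(2.25618e-28)/ln(1.50203e-14) = -63.6587/-31.8294 ≈ 2.00.
So the convergence is quadratic (order 2).

2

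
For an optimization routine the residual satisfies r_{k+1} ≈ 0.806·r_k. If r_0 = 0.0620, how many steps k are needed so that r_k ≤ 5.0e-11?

98

After k steps, r_k ≈ 0.0620·0.806^k.
Need 0.806^k ≤ 5.0e-11/0.0620 = 8.06452e-10.
k ≥ ln(8.06452e-10)/ln(0.806) = -20.9384/-0.21567 = 97.085.
Smallest integer k = 98.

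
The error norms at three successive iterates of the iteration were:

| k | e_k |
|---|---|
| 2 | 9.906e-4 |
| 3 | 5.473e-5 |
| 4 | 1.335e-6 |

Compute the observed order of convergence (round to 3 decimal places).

p ≈ ln(e_4/e_3) / ln(e_3/e_2)
  = ln(1.335e-6/5.473e-5) / ln(5.473e-5/9.906e-4)
  = ln(0.0243925) / ln(0.0552493)
  = -3.713480 / -2.895900 ≈ 1.282323

1.282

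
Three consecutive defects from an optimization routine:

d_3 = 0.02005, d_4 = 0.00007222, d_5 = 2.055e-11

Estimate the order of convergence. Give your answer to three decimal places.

2.679

p ≈ ln(d_5/d_4) / ln(d_4/d_3)
  = ln(2.055e-11/0.00007222) / ln(0.00007222/0.02005)
  = ln(2.84547e-07) / ln(0.003602)
  = -15.072367 / -5.626266 ≈ 2.678929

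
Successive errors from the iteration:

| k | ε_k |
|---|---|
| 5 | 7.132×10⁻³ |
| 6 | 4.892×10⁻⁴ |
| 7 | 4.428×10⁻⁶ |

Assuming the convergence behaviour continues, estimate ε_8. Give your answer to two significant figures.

1.1e-9

First estimate the order: p ≈ ln(ε_7/ε_6) / ln(ε_6/ε_5) = ln(4.428×10⁻⁶/4.892×10⁻⁴)/ln(4.892×10⁻⁴/7.132×10⁻³) = ln(0.00905151)/ln(0.0685923) ≈ 1.7558.
Then ε_8 ≈ ε_7·(ε_7/ε_6)^p = 4.428×10⁻⁶·(0.00905151)^1.7558 = 4.428×10⁻⁶·0.00025847 ≈ 1.145e-09.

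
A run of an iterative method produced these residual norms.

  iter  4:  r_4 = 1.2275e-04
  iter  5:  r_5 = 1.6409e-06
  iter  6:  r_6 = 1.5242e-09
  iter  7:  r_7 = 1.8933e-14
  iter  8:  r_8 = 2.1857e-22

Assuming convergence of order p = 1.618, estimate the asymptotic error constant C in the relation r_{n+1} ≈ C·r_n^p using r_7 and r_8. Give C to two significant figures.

C ≈ r_8 / r_7^1.618
  = 2.1857e-22 / (1.8933e-14)^1.618
  = 2.1857e-22 / 6.25952e-23 ≈ 3.4918

3.5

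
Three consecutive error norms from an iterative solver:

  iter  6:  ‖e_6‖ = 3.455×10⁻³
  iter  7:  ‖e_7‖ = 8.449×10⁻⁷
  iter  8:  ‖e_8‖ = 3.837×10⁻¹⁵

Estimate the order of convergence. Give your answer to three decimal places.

p ≈ ln(‖e_8‖/‖e_7‖) / ln(‖e_7‖/‖e_6‖)
  = ln(3.837×10⁻¹⁵/8.449×10⁻⁷) / ln(8.449×10⁻⁷/3.455×10⁻³)
  = ln(4.54137e-09) / ln(0.000244544)
  = -19.210037 / -8.316115 ≈ 2.309977

2.310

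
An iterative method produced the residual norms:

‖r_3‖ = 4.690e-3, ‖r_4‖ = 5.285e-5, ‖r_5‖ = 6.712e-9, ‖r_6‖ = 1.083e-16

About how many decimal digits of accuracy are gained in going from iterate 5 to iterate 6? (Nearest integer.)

Digits gained ≈ log₁₀(‖r_5‖/‖r_6‖) = log₁₀(6.712e-9/1.083e-16) = log₁₀(6.1976e+07) ≈ 7.792.

8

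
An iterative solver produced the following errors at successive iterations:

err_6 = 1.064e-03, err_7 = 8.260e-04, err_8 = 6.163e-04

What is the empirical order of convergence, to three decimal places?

p ≈ ln(err_8/err_7) / ln(err_7/err_6)
  = ln(6.163e-04/8.260e-04) / ln(8.260e-04/1.064e-03)
  = ln(0.746126) / ln(0.776316)
  = -0.292861 / -0.253196 ≈ 1.156657

1.157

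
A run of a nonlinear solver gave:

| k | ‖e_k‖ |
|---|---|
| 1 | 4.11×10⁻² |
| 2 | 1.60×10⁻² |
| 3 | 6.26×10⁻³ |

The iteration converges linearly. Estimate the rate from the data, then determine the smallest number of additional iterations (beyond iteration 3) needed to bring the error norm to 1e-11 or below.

Rate ρ ≈ ‖e_3‖/‖e_2‖ = 6.26×10⁻³/1.60×10⁻² = 0.3912.
After j more steps, ‖e_{3+j}‖ ≈ 6.26×10⁻³·ρ^j; need ρ^j ≤ 1e-11/6.26×10⁻³ = 1.59744e-09.
j ≥ ln(1.59744e-09)/ln(0.3912) = -20.2549/-0.93854 = 21.581.
So 22 more iterations are needed.

22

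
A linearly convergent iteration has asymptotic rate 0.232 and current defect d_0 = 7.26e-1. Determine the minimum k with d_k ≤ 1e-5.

8

After k steps, d_k ≈ 7.26e-1·0.232^k.
Need 0.232^k ≤ 1e-5/7.26e-1 = 1.37741e-05.
k ≥ ln(1.37741e-05)/ln(0.232) = -11.1927/-1.46102 = 7.661.
Smallest integer k = 8.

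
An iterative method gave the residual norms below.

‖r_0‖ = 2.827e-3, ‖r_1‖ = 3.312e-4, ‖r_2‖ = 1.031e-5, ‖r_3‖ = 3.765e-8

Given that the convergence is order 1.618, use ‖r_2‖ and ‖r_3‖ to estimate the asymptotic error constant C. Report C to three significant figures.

4.41

C ≈ ‖r_3‖ / ‖r_2‖^1.618
  = 3.765e-8 / (1.031e-5)^1.618
  = 3.765e-8 / 8.53989e-09 ≈ 4.4087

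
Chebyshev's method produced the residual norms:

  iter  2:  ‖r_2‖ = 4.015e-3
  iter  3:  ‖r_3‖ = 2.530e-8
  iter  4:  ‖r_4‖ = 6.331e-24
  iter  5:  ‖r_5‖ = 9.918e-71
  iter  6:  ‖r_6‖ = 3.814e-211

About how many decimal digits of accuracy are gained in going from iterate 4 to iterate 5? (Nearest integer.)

Digits gained ≈ log₁₀(‖r_4‖/‖r_5‖) = log₁₀(6.331e-24/9.918e-71) = log₁₀(6.38334e+46) ≈ 46.805.

47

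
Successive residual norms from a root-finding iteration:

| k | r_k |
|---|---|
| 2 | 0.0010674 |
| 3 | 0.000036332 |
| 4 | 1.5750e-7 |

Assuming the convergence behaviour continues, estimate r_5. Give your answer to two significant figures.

First estimate the order: p ≈ ln(r_4/r_3) / ln(r_3/r_2) = ln(1.5750e-7/0.000036332)/ln(0.000036332/0.0010674) = ln(0.00433502)/ln(0.0340378) ≈ 1.6096.
Then r_5 ≈ r_4·(r_4/r_3)^p = 1.5750e-7·(0.00433502)^1.6096 = 1.5750e-7·0.000157217 ≈ 2.476e-11.

2.5e-11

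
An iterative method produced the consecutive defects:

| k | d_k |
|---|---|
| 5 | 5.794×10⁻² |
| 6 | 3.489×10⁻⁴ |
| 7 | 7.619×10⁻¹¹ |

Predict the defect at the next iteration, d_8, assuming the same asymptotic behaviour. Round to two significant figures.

7.9e-31

First estimate the order: p ≈ ln(d_7/d_6) / ln(d_6/d_5) = ln(7.619×10⁻¹¹/3.489×10⁻⁴)/ln(3.489×10⁻⁴/5.794×10⁻²) = ln(2.18372e-07)/ln(0.00602175) ≈ 3.0000.
Then d_8 ≈ d_7·(d_7/d_6)^p = 7.619×10⁻¹¹·(2.18372e-07)^3.0000 = 7.619×10⁻¹¹·1.04134e-20 ≈ 7.934e-31.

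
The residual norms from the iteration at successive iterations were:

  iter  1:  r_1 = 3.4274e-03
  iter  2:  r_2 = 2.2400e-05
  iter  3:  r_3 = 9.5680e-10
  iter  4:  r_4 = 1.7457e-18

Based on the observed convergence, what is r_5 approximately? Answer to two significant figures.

First estimate the order: p ≈ ln(r_4/r_3) / ln(r_3/r_2) = ln(1.7457e-18/9.5680e-10)/ln(9.5680e-10/2.2400e-05) = ln(1.82452e-09)/ln(4.27143e-05) ≈ 2.0000.
Then r_5 ≈ r_4·(r_4/r_3)^p = 1.7457e-18·(1.82452e-09)^2.0000 = 1.7457e-18·3.32887e-18 ≈ 5.811e-36.

5.8e-36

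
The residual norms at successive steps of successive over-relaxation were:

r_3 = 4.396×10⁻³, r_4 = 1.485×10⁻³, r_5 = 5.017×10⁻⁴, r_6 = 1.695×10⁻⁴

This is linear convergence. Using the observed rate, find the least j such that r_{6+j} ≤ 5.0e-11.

14

Rate ρ ≈ r_6/r_5 = 1.695×10⁻⁴/5.017×10⁻⁴ = 0.3379.
After j more steps, r_{6+j} ≈ 1.695×10⁻⁴·ρ^j; need ρ^j ≤ 5.0e-11/1.695×10⁻⁴ = 2.94985e-07.
j ≥ ln(2.94985e-07)/ln(0.3379) = -15.0363/-1.08501 = 13.858.
So 14 more iterations are needed.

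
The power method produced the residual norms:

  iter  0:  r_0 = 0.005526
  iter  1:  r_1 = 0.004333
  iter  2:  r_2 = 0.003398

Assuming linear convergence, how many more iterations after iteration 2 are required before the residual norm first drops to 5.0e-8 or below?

46

Rate ρ ≈ r_2/r_1 = 0.003398/0.004333 = 0.7842.
After j more steps, r_{2+j} ≈ 0.003398·ρ^j; need ρ^j ≤ 5.0e-8/0.003398 = 1.47145e-05.
j ≥ ln(1.47145e-05)/ln(0.7842) = -11.1267/-0.24309 = 45.772.
So 46 more iterations are needed.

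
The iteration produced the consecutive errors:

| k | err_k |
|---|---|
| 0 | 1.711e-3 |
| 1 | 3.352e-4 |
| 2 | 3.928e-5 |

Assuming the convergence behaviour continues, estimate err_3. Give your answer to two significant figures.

First estimate the order: p ≈ ln(err_2/err_1) / ln(err_1/err_0) = ln(3.928e-5/3.352e-4)/ln(3.352e-4/1.711e-3) = ln(0.117184)/ln(0.195909) ≈ 1.3153.
Then err_3 ≈ err_2·(err_2/err_1)^p = 3.928e-5·(0.117184)^1.3153 = 3.928e-5·0.059605 ≈ 2.341e-06.

2.3e-6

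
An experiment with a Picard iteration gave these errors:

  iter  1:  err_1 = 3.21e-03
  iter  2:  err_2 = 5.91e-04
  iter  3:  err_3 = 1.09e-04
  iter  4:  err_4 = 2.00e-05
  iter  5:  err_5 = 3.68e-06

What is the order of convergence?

1

Consecutive ratios: err_5/err_4 = 3.68e-06/2.00e-05 = 0.184, err_4/err_3 = 2.00e-05/1.09e-04 = 0.183486.
p ≈ ln(0.184)/ln(0.183486) = -1.6928/-1.6956 ≈ 1.00.
So the convergence is linear (order 1).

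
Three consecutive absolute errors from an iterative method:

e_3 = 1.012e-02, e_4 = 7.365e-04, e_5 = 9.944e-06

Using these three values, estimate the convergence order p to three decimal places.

p ≈ ln(e_5/e_4) / ln(e_4/e_3)
  = ln(9.944e-06/7.365e-04) / ln(7.365e-04/1.012e-02)
  = ln(0.0135017) / ln(0.0727767)
  = -4.304940 / -2.620359 ≈ 1.642882

1.643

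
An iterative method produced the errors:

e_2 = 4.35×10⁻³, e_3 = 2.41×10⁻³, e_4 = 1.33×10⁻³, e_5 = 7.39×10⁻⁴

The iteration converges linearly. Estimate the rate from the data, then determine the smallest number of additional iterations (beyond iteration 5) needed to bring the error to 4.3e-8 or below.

Rate ρ ≈ e_5/e_4 = 7.39×10⁻⁴/1.33×10⁻³ = 0.5556.
After j more steps, e_{5+j} ≈ 7.39×10⁻⁴·ρ^j; need ρ^j ≤ 4.3e-8/7.39×10⁻⁴ = 5.81867e-05.
j ≥ ln(5.81867e-05)/ln(0.5556) = -9.7519/-0.58771 = 16.593.
So 17 more iterations are needed.

17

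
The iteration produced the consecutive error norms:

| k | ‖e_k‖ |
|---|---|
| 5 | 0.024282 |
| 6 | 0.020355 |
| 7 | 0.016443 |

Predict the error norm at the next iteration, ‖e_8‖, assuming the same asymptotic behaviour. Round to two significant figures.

1.3e-2

First estimate the order: p ≈ ln(‖e_7‖/‖e_6‖) / ln(‖e_6‖/‖e_5‖) = ln(0.016443/0.020355)/ln(0.020355/0.024282) = ln(0.807811)/ln(0.838275) ≈ 1.2098.
Then ‖e_8‖ ≈ ‖e_7‖·(‖e_7‖/‖e_6‖)^p = 0.016443·(0.807811)^1.2098 = 0.016443·0.772438 ≈ 0.0127.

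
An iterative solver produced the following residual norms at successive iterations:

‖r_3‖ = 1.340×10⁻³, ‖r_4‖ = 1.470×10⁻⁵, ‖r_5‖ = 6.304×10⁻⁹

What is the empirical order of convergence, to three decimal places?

1.718

p ≈ ln(‖r_5‖/‖r_4‖) / ln(‖r_4‖/‖r_3‖)
  = ln(6.304×10⁻⁹/1.470×10⁻⁵) / ln(1.470×10⁻⁵/1.340×10⁻³)
  = ln(0.000428844) / ln(0.0109701)
  = -7.754417 / -4.512582 ≈ 1.718399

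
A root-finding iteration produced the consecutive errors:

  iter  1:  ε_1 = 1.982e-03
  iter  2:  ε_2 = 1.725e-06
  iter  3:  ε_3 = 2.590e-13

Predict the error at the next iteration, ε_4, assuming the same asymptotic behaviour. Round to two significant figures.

First estimate the order: p ≈ ln(ε_3/ε_2) / ln(ε_2/ε_1) = ln(2.590e-13/1.725e-06)/ln(1.725e-06/1.982e-03) = ln(1.50145e-07)/ln(0.000870333) ≈ 2.2297.
Then ε_4 ≈ ε_3·(ε_3/ε_2)^p = 2.590e-13·(1.50145e-07)^2.2297 = 2.590e-13·6.10473e-16 ≈ 1.581e-28.

1.6e-28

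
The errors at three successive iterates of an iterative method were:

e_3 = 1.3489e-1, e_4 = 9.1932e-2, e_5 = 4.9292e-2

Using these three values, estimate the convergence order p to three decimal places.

p ≈ ln(e_5/e_4) / ln(e_4/e_3)
  = ln(4.9292e-2/9.1932e-2) / ln(9.1932e-2/1.3489e-1)
  = ln(0.536179) / ln(0.681533)
  = -0.623287 / -0.383411 ≈ 1.625637

1.626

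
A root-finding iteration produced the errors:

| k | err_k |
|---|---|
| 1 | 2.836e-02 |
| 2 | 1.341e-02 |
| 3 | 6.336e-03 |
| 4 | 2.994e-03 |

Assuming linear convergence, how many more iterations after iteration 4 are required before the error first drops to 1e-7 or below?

Rate ρ ≈ err_4/err_3 = 2.994e-03/6.336e-03 = 0.4725.
After j more steps, err_{4+j} ≈ 2.994e-03·ρ^j; need ρ^j ≤ 1e-7/2.994e-03 = 3.34001e-05.
j ≥ ln(3.34001e-05)/ln(0.4725) = -10.3070/-0.74972 = 13.748.
So 14 more iterations are needed.

14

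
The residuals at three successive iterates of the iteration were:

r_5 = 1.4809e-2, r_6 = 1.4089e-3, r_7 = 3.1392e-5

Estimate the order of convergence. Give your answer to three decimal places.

1.617

p ≈ ln(r_7/r_6) / ln(r_6/r_5)
  = ln(3.1392e-5/1.4089e-3) / ln(1.4089e-3/1.4809e-2)
  = ln(0.0222812) / ln(0.0951381)
  = -3.804012 / -2.352426 ≈ 1.617059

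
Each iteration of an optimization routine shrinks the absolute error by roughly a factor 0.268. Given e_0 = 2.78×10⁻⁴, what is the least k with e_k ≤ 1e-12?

15

After k steps, e_k ≈ 2.78×10⁻⁴·0.268^k.
Need 0.268^k ≤ 1e-12/2.78×10⁻⁴ = 3.59712e-09.
k ≥ ln(3.59712e-09)/ln(0.268) = -19.4431/-1.31677 = 14.766.
Smallest integer k = 15.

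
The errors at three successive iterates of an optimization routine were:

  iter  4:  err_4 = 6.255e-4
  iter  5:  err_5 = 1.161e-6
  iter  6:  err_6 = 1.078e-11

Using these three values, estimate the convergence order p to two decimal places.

1.84

p ≈ ln(err_6/err_5) / ln(err_5/err_4)
  = ln(1.078e-11/1.161e-6) / ln(1.161e-6/6.255e-4)
  = ln(9.2851e-06) / ln(0.00185612)
  = -11.58710 / -6.28927 ≈ 1.84236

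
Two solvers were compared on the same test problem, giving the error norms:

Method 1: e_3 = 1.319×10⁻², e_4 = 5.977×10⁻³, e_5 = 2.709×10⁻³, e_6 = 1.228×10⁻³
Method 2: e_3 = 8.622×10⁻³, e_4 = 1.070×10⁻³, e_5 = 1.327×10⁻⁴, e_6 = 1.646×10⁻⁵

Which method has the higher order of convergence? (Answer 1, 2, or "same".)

same

Method 1: p ≈ ln(1.228×10⁻³/2.709×10⁻³)/ln(2.709×10⁻³/5.977×10⁻³) ≈ 1.00.
Method 2: p ≈ ln(1.646×10⁻⁵/1.327×10⁻⁴)/ln(1.327×10⁻⁴/1.070×10⁻³) ≈ 1.00.
Both orders ≈ 1.0 — effectively the same.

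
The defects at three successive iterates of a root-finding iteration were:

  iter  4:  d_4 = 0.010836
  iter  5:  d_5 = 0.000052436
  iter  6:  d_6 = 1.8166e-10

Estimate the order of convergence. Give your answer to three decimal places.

p ≈ ln(d_6/d_5) / ln(d_5/d_4)
  = ln(1.8166e-10/0.000052436) / ln(0.000052436/0.010836)
  = ln(3.46441e-06) / ln(0.00483906)
  = -12.572968 / -5.331035 ≈ 2.358448

2.358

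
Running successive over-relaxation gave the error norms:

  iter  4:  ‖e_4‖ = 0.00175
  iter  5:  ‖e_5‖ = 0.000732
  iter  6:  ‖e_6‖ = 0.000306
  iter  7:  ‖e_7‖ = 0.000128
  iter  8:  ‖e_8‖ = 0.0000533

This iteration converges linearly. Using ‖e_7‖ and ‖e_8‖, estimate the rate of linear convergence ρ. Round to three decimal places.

0.416

ρ ≈ ‖e_8‖/‖e_7‖ = 0.0000533/0.000128 = 0.41641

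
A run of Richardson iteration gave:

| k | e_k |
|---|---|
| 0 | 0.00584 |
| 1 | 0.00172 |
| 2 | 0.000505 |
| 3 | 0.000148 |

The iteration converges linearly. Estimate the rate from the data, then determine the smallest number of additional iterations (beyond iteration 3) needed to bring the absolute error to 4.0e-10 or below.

Rate ρ ≈ e_3/e_2 = 0.000148/0.000505 = 0.2931.
After j more steps, e_{3+j} ≈ 0.000148·ρ^j; need ρ^j ≤ 4.0e-10/0.000148 = 2.7027e-06.
j ≥ ln(2.7027e-06)/ln(0.2931) = -12.8213/-1.22724 = 10.447.
So 11 more iterations are needed.

11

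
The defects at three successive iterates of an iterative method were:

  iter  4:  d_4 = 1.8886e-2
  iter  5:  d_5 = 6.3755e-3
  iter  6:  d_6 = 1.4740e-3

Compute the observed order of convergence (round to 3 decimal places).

1.349

p ≈ ln(d_6/d_5) / ln(d_5/d_4)
  = ln(1.4740e-3/6.3755e-3) / ln(6.3755e-3/1.8886e-2)
  = ln(0.231198) / ln(0.337578)
  = -1.464481 / -1.085959 ≈ 1.348560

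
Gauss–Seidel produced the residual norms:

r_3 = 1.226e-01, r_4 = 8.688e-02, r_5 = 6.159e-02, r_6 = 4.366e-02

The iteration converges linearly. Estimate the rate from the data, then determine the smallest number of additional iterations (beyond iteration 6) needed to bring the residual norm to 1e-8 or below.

Rate ρ ≈ r_6/r_5 = 4.366e-02/6.159e-02 = 0.7089.
After j more steps, r_{6+j} ≈ 4.366e-02·ρ^j; need ρ^j ≤ 1e-8/4.366e-02 = 2.29043e-07.
j ≥ ln(2.29043e-07)/ln(0.7089) = -15.2894/-0.34404 = 44.441.
So 45 more iterations are needed.

45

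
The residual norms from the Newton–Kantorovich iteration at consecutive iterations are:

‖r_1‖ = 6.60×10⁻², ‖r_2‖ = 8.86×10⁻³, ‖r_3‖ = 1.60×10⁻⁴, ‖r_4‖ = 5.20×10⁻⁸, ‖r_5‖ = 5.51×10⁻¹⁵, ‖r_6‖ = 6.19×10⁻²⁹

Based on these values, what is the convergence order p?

Consecutive ratios: ‖r_6‖/‖r_5‖ = 6.19×10⁻²⁹/5.51×10⁻¹⁵ = 1.12341e-14, ‖r_5‖/‖r_4‖ = 5.51×10⁻¹⁵/5.20×10⁻⁸ = 1.05962e-07.
p ≈ ln(1.12341e-14)/ln(1.05962e-07) = -32.1198/-16.0602 ≈ 2.00.
So the convergence is quadratic (order 2).

2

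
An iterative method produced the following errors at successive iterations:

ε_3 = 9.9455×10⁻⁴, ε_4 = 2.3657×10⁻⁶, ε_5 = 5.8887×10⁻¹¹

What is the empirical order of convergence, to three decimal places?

p ≈ ln(ε_5/ε_4) / ln(ε_4/ε_3)
  = ln(5.8887×10⁻¹¹/2.3657×10⁻⁶) / ln(2.3657×10⁻⁶/9.9455×10⁻⁴)
  = ln(2.4892e-05) / ln(0.00237866)
  = -10.600964 / -6.041218 ≈ 1.754773

1.755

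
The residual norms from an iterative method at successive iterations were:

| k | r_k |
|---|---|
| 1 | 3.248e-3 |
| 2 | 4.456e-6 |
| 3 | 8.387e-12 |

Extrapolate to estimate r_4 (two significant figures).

First estimate the order: p ≈ ln(r_3/r_2) / ln(r_2/r_1) = ln(8.387e-12/4.456e-6)/ln(4.456e-6/3.248e-3) = ln(1.88218e-06)/ln(0.00137192) ≈ 2.0000.
Then r_4 ≈ r_3·(r_3/r_2)^p = 8.387e-12·(1.88218e-06)^2.0000 = 8.387e-12·3.5426e-12 ≈ 2.971e-23.

3.0e-23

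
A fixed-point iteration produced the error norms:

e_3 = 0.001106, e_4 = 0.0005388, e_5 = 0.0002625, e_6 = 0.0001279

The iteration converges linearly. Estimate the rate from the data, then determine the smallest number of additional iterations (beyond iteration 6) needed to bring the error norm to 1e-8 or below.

14

Rate ρ ≈ e_6/e_5 = 0.0001279/0.0002625 = 0.4872.
After j more steps, e_{6+j} ≈ 0.0001279·ρ^j; need ρ^j ≤ 1e-8/0.0001279 = 7.81861e-05.
j ≥ ln(7.81861e-05)/ln(0.4872) = -9.4564/-0.71908 = 13.151.
So 14 more iterations are needed.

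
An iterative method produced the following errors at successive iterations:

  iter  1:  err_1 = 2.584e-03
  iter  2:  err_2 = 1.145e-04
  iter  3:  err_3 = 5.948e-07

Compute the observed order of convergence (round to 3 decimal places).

1.688

p ≈ ln(err_3/err_2) / ln(err_2/err_1)
  = ln(5.948e-07/1.145e-04) / ln(1.145e-04/2.584e-03)
  = ln(0.00519476) / ln(0.0443111)
  = -5.260105 / -3.116520 ≈ 1.687814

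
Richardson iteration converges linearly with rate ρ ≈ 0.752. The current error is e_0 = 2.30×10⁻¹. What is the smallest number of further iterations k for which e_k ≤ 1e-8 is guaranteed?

60

After k steps, e_k ≈ 2.30×10⁻¹·0.752^k.
Need 0.752^k ≤ 1e-8/2.30×10⁻¹ = 4.34783e-08.
k ≥ ln(4.34783e-08)/ln(0.752) = -16.9510/-0.28502 = 59.473.
Smallest integer k = 60.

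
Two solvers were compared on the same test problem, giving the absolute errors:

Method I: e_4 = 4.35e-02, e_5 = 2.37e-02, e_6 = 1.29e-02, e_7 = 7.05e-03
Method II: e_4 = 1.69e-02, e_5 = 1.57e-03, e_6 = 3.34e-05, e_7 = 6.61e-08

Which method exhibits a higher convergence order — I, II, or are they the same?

II

Method I: p ≈ ln(7.05e-03/1.29e-02)/ln(1.29e-02/2.37e-02) ≈ 0.99.
Method II: p ≈ ln(6.61e-08/3.34e-05)/ln(3.34e-05/1.57e-03) ≈ 1.62.
Method II has the higher order (≈1.6 vs ≈1.0).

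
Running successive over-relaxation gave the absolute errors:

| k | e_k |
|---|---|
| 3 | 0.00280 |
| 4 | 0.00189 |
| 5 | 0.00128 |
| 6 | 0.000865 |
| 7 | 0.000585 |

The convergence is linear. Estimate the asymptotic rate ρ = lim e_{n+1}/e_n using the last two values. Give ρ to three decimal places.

0.676

ρ ≈ e_7/e_6 = 0.000585/0.000865 = 0.67630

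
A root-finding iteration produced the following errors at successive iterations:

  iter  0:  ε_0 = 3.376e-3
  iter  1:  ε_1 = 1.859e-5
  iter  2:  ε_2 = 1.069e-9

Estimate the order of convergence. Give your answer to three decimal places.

1.877

p ≈ ln(ε_2/ε_1) / ln(ε_1/ε_0)
  = ln(1.069e-9/1.859e-5) / ln(1.859e-5/3.376e-3)
  = ln(5.7504e-05) / ln(0.00550652)
  = -9.763656 / -5.201822 ≈ 1.876968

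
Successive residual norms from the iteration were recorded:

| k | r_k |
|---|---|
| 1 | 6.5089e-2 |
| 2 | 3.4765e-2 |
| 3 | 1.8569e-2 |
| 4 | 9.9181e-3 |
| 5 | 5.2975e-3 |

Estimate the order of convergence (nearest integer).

1

Consecutive ratios: r_5/r_4 = 5.2975e-3/9.9181e-3 = 0.534124, r_4/r_3 = 9.9181e-3/1.8569e-2 = 0.534121.
p ≈ ln(0.534124)/ln(0.534121) = -0.6271/-0.6271 ≈ 1.00.
So the convergence is linear (order 1).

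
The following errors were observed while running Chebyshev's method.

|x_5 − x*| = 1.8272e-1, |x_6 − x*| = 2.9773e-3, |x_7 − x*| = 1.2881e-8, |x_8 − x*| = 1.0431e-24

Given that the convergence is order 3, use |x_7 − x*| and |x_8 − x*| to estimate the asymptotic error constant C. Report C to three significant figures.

0.488

C ≈ |x_8 − x*| / |x_7 − x*|^3
  = 1.0431e-24 / (1.2881e-8)^3
  = 1.0431e-24 / 2.13722e-24 ≈ 0.48806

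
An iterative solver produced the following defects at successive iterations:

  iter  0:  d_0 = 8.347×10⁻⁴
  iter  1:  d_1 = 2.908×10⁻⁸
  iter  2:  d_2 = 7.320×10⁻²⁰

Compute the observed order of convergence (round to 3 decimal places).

p ≈ ln(d_2/d_1) / ln(d_1/d_0)
  = ln(7.320×10⁻²⁰/2.908×10⁻⁸) / ln(2.908×10⁻⁸/8.347×10⁻⁴)
  = ln(2.51719e-12) / ln(3.48389e-05)
  = -26.707878 / -10.264776 ≈ 2.601896

2.602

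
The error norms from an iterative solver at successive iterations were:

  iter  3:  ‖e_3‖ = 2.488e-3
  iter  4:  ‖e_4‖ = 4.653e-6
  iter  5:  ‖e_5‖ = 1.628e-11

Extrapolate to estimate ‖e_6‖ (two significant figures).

2.0e-22

First estimate the order: p ≈ ln(‖e_5‖/‖e_4‖) / ln(‖e_4‖/‖e_3‖) = ln(1.628e-11/4.653e-6)/ln(4.653e-6/2.488e-3) = ln(3.49882e-06)/ln(0.00187018) ≈ 1.9999.
Then ‖e_6‖ ≈ ‖e_5‖·(‖e_5‖/‖e_4‖)^p = 1.628e-11·(3.49882e-06)^1.9999 = 1.628e-11·1.22571e-11 ≈ 1.995e-22.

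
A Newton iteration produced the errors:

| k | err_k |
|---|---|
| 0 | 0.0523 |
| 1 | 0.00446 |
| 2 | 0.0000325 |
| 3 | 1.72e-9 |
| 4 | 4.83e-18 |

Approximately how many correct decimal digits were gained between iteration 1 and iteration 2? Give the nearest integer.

2

Digits gained ≈ log₁₀(err_1/err_2) = log₁₀(0.00446/0.0000325) = log₁₀(137.231) ≈ 2.137.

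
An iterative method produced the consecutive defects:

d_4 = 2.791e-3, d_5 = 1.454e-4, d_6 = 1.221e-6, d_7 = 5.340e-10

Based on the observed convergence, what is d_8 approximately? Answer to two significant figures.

2.0e-15

First estimate the order: p ≈ ln(d_7/d_6) / ln(d_6/d_5) = ln(5.340e-10/1.221e-6)/ln(1.221e-6/1.454e-4) = ln(0.000437346)/ln(0.00839752) ≈ 1.6182.
Then d_8 ≈ d_7·(d_7/d_6)^p = 5.340e-10·(0.000437346)^1.6182 = 5.340e-10·3.66592e-06 ≈ 1.958e-15.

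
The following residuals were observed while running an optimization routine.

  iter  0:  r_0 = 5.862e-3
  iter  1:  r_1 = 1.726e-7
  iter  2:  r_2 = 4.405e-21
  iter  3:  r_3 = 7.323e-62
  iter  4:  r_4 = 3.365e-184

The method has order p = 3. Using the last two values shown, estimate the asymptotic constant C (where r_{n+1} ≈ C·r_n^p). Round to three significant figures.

C ≈ r_4 / r_3^3
  = 3.365e-184 / (7.323e-62)^3
  = 3.365e-184 / 3.92706e-184 ≈ 0.85688

0.857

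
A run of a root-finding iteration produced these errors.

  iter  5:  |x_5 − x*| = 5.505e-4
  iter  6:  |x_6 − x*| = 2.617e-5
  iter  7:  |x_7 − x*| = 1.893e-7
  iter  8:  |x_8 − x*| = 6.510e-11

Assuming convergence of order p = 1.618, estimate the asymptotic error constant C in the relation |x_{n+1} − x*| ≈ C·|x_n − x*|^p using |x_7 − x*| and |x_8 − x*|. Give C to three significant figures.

C ≈ |x_8 − x*| / |x_7 − x*|^1.618
  = 6.510e-11 / (1.893e-7)^1.618
  = 6.510e-11 / 1.32565e-11 ≈ 4.9108

4.91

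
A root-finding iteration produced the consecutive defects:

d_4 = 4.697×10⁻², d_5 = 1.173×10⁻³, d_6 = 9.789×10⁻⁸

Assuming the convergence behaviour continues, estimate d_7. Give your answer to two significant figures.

4.1e-18

First estimate the order: p ≈ ln(d_6/d_5) / ln(d_5/d_4) = ln(9.789×10⁻⁸/1.173×10⁻³)/ln(1.173×10⁻³/4.697×10⁻²) = ln(8.34527e-05)/ln(0.0249734) ≈ 2.5451.
Then d_7 ≈ d_6·(d_6/d_5)^p = 9.789×10⁻⁸·(8.34527e-05)^2.5451 = 9.789×10⁻⁸·4.16541e-11 ≈ 4.078e-18.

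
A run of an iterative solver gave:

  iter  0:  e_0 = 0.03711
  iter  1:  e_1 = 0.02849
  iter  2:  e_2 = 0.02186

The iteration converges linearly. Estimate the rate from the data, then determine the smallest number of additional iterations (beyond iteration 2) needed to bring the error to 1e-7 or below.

47

Rate ρ ≈ e_2/e_1 = 0.02186/0.02849 = 0.7673.
After j more steps, e_{2+j} ≈ 0.02186·ρ^j; need ρ^j ≤ 1e-7/0.02186 = 4.57457e-06.
j ≥ ln(4.57457e-06)/ln(0.7673) = -12.2950/-0.26488 = 46.417.
So 47 more iterations are needed.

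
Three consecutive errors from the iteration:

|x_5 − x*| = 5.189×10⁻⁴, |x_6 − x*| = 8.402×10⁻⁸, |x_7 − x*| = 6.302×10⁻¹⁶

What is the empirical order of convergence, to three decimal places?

p ≈ ln(|x_7 − x*|/|x_6 − x*|) / ln(|x_6 − x*|/|x_5 − x*|)
  = ln(6.302×10⁻¹⁶/8.402×10⁻⁸) / ln(8.402×10⁻⁸/5.189×10⁻⁴)
  = ln(7.5006e-09) / ln(0.000161919)
  = -18.708283 / -8.728414 ≈ 2.143377

2.143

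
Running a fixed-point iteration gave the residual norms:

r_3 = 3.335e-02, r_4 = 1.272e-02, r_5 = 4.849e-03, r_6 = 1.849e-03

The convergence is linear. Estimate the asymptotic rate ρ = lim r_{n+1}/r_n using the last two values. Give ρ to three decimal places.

ρ ≈ r_6/r_5 = 1.849e-03/4.849e-03 = 0.38132

0.381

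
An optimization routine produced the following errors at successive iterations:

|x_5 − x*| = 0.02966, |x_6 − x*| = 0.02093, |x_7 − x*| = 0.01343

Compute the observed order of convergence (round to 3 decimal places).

p ≈ ln(|x_7 − x*|/|x_6 − x*|) / ln(|x_6 − x*|/|x_5 − x*|)
  = ln(0.01343/0.02093) / ln(0.02093/0.02966)
  = ln(0.641663) / ln(0.705664)
  = -0.443692 / -0.348616 ≈ 1.272724

1.273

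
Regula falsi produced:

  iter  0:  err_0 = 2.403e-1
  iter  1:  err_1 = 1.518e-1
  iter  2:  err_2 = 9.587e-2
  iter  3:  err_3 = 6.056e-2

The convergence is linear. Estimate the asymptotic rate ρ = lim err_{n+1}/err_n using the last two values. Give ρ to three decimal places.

0.632

ρ ≈ err_3/err_2 = 6.056e-2/9.587e-2 = 0.63169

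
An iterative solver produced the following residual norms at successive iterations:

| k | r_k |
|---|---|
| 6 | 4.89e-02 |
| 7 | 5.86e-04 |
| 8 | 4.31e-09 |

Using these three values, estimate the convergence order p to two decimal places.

p ≈ ln(r_8/r_7) / ln(r_7/r_6)
  = ln(4.31e-09/5.86e-04) / ln(5.86e-04/4.89e-02)
  = ln(7.35495e-06) / ln(0.0119836)
  = -11.82014 / -4.42422 ≈ 2.67169

2.67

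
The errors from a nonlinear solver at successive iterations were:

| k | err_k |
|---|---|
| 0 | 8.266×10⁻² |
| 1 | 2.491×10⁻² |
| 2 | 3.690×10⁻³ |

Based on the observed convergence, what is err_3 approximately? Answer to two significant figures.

1.8e-4

First estimate the order: p ≈ ln(err_2/err_1) / ln(err_1/err_0) = ln(3.690×10⁻³/2.491×10⁻²)/ln(2.491×10⁻²/8.266×10⁻²) = ln(0.148133)/ln(0.301355) ≈ 1.5921.
Then err_3 ≈ err_2·(err_2/err_1)^p = 3.690×10⁻³·(0.148133)^1.5921 = 3.690×10⁻³·0.0478184 ≈ 0.0001764.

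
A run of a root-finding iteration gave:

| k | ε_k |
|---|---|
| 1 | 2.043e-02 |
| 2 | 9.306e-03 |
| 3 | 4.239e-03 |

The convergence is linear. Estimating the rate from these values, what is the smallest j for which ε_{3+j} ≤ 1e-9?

Rate ρ ≈ ε_3/ε_2 = 4.239e-03/9.306e-03 = 0.4555.
After j more steps, ε_{3+j} ≈ 4.239e-03·ρ^j; need ρ^j ≤ 1e-9/4.239e-03 = 2.35905e-07.
j ≥ ln(2.35905e-07)/ln(0.4555) = -15.2598/-0.78636 = 19.406.
So 20 more iterations are needed.

20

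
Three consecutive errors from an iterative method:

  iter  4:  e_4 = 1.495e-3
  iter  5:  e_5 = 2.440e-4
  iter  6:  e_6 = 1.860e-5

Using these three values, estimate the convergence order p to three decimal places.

p ≈ ln(e_6/e_5) / ln(e_5/e_4)
  = ln(1.860e-5/2.440e-4) / ln(2.440e-4/1.495e-3)
  = ln(0.0762295) / ln(0.163211)
  = -2.574007 / -1.812711 ≈ 1.419976

1.420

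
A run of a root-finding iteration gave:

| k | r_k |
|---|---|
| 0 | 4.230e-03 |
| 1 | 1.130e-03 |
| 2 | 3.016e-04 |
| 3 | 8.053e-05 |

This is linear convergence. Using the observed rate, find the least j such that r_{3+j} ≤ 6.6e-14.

Rate ρ ≈ r_3/r_2 = 8.053e-05/3.016e-04 = 0.2670.
After j more steps, r_{3+j} ≈ 8.053e-05·ρ^j; need ρ^j ≤ 6.6e-14/8.053e-05 = 8.1957e-10.
j ≥ ln(8.1957e-10)/ln(0.2670) = -20.9222/-1.32051 = 15.844.
So 16 more iterations are needed.

16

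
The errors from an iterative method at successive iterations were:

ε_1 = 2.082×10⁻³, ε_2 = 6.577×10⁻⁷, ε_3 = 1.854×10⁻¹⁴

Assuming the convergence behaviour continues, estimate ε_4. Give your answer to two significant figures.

First estimate the order: p ≈ ln(ε_3/ε_2) / ln(ε_2/ε_1) = ln(1.854×10⁻¹⁴/6.577×10⁻⁷)/ln(6.577×10⁻⁷/2.082×10⁻³) = ln(2.81891e-08)/ln(0.000315898) ≈ 2.1568.
Then ε_4 ≈ ε_3·(ε_3/ε_2)^p = 1.854×10⁻¹⁴·(2.81891e-08)^2.1568 = 1.854×10⁻¹⁴·5.20397e-17 ≈ 9.648e-31.

9.6e-31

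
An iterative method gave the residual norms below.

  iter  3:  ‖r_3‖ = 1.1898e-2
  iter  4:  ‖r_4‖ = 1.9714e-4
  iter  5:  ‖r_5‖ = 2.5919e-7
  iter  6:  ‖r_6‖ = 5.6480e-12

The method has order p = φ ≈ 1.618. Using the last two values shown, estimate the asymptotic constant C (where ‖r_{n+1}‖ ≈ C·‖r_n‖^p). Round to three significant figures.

0.256

C ≈ ‖r_6‖ / ‖r_5‖^1.618
  = 5.6480e-12 / (2.5919e-7)^1.618
  = 5.6480e-12 / 2.20412e-11 ≈ 0.25625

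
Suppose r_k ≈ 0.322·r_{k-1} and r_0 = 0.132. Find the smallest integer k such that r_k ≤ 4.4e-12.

After k steps, r_k ≈ 0.132·0.322^k.
Need 0.322^k ≤ 4.4e-12/0.132 = 3.33333e-11.
k ≥ ln(3.33333e-11)/ln(0.322) = -24.1245/-1.13320 = 21.289.
Smallest integer k = 22.

22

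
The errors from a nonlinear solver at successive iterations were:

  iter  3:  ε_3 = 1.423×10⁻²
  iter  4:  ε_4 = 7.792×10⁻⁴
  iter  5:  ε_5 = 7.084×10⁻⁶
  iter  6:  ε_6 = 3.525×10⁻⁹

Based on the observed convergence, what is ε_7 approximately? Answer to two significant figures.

1.6e-14

First estimate the order: p ≈ ln(ε_6/ε_5) / ln(ε_5/ε_4) = ln(3.525×10⁻⁹/7.084×10⁻⁶)/ln(7.084×10⁻⁶/7.792×10⁻⁴) = ln(0.0004976)/ln(0.00909138) ≈ 1.6181.
Then ε_7 ≈ ε_6·(ε_6/ε_5)^p = 3.525×10⁻⁹·(0.0004976)^1.6181 = 3.525×10⁻⁹·4.52087e-06 ≈ 1.594e-14.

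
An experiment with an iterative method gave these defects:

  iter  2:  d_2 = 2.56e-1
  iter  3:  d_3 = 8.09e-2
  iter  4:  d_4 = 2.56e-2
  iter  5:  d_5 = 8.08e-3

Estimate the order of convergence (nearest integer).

1

Consecutive ratios: d_5/d_4 = 8.08e-3/2.56e-2 = 0.315625, d_4/d_3 = 2.56e-2/8.09e-2 = 0.31644.
p ≈ ln(0.315625)/ln(0.31644) = -1.1532/-1.1506 ≈ 1.00.
So the convergence is linear (order 1).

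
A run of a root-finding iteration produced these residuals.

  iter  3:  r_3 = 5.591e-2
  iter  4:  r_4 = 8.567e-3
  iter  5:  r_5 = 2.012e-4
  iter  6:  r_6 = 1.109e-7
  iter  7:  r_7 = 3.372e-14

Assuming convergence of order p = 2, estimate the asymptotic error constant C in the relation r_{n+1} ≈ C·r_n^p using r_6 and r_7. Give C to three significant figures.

2.74

C ≈ r_7 / r_6^2
  = 3.372e-14 / (1.109e-7)^2
  = 3.372e-14 / 1.22988e-14 ≈ 2.7417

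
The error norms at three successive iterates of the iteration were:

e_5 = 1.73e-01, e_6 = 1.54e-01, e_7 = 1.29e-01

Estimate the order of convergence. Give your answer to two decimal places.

1.52

p ≈ ln(e_7/e_6) / ln(e_6/e_5)
  = ln(1.29e-01/1.54e-01) / ln(1.54e-01/1.73e-01)
  = ln(0.837662) / ln(0.890173)
  = -0.17714 / -0.11634 ≈ 1.52261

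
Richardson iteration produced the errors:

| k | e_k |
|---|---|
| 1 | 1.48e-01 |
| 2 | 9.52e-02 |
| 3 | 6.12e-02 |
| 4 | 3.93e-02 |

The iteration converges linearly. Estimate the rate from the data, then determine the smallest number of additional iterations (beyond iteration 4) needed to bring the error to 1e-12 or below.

56

Rate ρ ≈ e_4/e_3 = 3.93e-02/6.12e-02 = 0.6422.
After j more steps, e_{4+j} ≈ 3.93e-02·ρ^j; need ρ^j ≤ 1e-12/3.93e-02 = 2.54453e-11.
j ≥ ln(2.54453e-11)/ln(0.6422) = -24.3945/-0.44286 = 55.084.
So 56 more iterations are needed.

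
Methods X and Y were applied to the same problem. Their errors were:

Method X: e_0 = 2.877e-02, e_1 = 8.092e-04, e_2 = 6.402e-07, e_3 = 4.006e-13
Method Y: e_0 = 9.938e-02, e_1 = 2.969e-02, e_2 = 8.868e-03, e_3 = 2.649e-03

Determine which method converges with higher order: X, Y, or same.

Method X: p ≈ ln(4.006e-13/6.402e-07)/ln(6.402e-07/8.092e-04) ≈ 2.00.
Method Y: p ≈ ln(2.649e-03/8.868e-03)/ln(8.868e-03/2.969e-02) ≈ 1.00.
Method X has the higher order (≈2.0 vs ≈1.0).

X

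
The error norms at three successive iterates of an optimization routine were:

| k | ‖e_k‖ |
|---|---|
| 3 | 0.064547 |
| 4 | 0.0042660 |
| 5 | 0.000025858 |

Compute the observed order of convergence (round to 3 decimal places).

p ≈ ln(‖e_5‖/‖e_4‖) / ln(‖e_4‖/‖e_3‖)
  = ln(0.000025858/0.0042660) / ln(0.0042660/0.064547)
  = ln(0.00606142) / ln(0.0660914)
  = -5.105811 / -2.716717 ≈ 1.879405

1.879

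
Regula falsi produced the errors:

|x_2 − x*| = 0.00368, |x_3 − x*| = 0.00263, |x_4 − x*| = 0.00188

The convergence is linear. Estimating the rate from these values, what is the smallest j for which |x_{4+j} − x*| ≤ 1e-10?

Rate ρ ≈ |x_4 − x*|/|x_3 − x*| = 0.00188/0.00263 = 0.7148.
After j more steps, |x_{4+j} − x*| ≈ 0.00188·ρ^j; need ρ^j ≤ 1e-10/0.00188 = 5.31915e-08.
j ≥ ln(5.31915e-08)/ln(0.7148) = -16.7494/-0.33575 = 49.887.
So 50 more iterations are needed.

50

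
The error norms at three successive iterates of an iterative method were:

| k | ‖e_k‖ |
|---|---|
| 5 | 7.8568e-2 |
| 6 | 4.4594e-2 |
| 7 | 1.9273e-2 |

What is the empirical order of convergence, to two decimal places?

p ≈ ln(‖e_7‖/‖e_6‖) / ln(‖e_6‖/‖e_5‖)
  = ln(1.9273e-2/4.4594e-2) / ln(4.4594e-2/7.8568e-2)
  = ln(0.432188) / ln(0.567585)
  = -0.83889 / -0.56636 ≈ 1.48120

1.48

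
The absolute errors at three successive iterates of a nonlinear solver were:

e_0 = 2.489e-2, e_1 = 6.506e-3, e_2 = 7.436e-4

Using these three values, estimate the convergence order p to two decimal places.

p ≈ ln(e_2/e_1) / ln(e_1/e_0)
  = ln(7.436e-4/6.506e-3) / ln(6.506e-3/2.489e-2)
  = ln(0.114294) / ln(0.26139)
  = -2.16898 / -1.34174 ≈ 1.61654

1.62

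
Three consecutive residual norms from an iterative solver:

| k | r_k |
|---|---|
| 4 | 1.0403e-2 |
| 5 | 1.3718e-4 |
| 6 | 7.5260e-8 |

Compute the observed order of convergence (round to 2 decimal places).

p ≈ ln(r_6/r_5) / ln(r_5/r_4)
  = ln(7.5260e-8/1.3718e-4) / ln(1.3718e-4/1.0403e-2)
  = ln(0.000548622) / ln(0.0131866)
  = -7.50810 / -4.32855 ≈ 1.73455

1.73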